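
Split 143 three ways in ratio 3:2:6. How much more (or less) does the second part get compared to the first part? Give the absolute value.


Total parts = 3 + 2 + 6 = 11
Value per part = 143 / 11 = 13
Shares: 3*13=39, 2*13=26, 6*13=78
Second share = 26, first share = 39
Difference = |26 - 39| = 13

13


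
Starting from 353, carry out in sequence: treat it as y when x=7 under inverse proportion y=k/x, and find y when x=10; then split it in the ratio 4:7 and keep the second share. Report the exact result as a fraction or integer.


Start with 353.
Step 1: Inverse prop: k = (353)*7; new y = k/10 = 353*7/10 = 2471/10
Step 2: Split 4:7, second share = 2471/10 * 7/11 = 17297/110
Final result = 17297/110

17297/110


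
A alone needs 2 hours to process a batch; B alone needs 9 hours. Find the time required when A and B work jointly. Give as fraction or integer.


Rate of A = 1/2 job per hour
Rate of B = 1/9 job per hour
Combined rate = 1/2 + 1/9
Find common denominator: (9 + 2)/(2*9) = 11/18
Combined rate = 11/18 job per hour
Time together = 1 / (11/18) = 18/11 hours

18/11


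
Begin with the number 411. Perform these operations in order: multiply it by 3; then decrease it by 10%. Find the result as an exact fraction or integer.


Start with 411.
Step 1: Multiply by 3: 411 * 3 = 1233
Step 2: Decrease by 10%: 1233 * 90/100 = 11097/10
Final result = 11097/10

11097/10


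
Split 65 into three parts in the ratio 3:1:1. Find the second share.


Ratio = 3:1:1
Total parts = 3 + 1 + 1 = 5
Value per part = 65 / 5 = 13
First share = 3 * 13 = 39
Middle share = 1 * 13 = 13
Third share = 1 * 13 = 13

13


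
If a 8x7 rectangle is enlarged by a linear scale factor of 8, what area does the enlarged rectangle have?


Original dimensions: 8 x 7
Enlargement factor = 8
New width = 8 * 8 = 64
New height = 7 * 8 = 56
New area = 64 * 56 = 3584

3584


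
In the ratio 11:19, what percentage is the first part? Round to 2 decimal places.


Total parts = 11 + 19 = 30
First part fraction = 11/30
Percentage = (11/30) * 100
= 0.366667 * 100
= 36.67%

36.67


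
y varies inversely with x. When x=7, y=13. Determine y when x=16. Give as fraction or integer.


Inverse proportion: y = k/x
Find k: k = 7 * 13 = 91
Compute y at x=16: y = 91/16
y = 91/16

91/16


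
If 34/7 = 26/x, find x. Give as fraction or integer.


Setting up: 34/7 = 26/x
Cross multiply: 34 * x = 7 * 26
34x = 182
x = 182/34
x = 91/17

91/17


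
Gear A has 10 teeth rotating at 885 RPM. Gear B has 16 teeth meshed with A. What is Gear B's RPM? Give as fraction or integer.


Gear ratio: teeth_A * RPM_A = teeth_B * RPM_B
10 * 885 = 16 * RPM_B
8850 = 16 * RPM_B
RPM_B = 8850 / 16
RPM_B = 4425/8

4425/8


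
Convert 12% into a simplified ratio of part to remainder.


Part = 12%, Remainder = 88%
Ratio = 12:88
GCD(12, 88) = 4
Simplify: 3:22 = 3:22

3:22


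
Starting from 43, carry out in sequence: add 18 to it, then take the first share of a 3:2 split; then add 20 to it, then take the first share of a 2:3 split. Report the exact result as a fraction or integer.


Start with 43.
Step 1: Add 18: 43+18=61; split 3:2 first = 61*3/5 = 183/5
Step 2: Add 20: 183/5+20=283/5; split 2:3 first = 283/5*2/5 = 566/25
Final result = 566/25

566/25


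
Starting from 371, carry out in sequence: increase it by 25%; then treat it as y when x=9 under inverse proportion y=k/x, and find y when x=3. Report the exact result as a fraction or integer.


Start with 371.
Step 1: Increase by 25%: 371 * 125/100 = 1855/4
Step 2: Inverse prop: k = (1855/4)*9; new y = k/3 = 1855/4*9/3 = 5565/4
Final result = 5565/4

5565/4


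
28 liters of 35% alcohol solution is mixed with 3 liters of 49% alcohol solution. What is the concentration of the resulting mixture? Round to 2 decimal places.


Solute in mixture 1 = 35% of 28 L = 28*35/100 = 49/5 L
Solute in mixture 2 = 49% of 3 L = 3*49/100 = 147/100 L
Total solute = 49/5 + 147/100 = 1127/100 L
Total volume = 28 + 3 = 31 L
Final concentration = 1127/100/31 * 100 = 36.35%

36.35


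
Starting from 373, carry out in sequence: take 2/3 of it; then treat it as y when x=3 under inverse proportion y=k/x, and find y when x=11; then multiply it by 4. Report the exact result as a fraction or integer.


Start with 373.
Step 1: Take 2/3: 373 * 2/3 = 746/3
Step 2: Inverse prop: k = (746/3)*3; new y = k/11 = 746/3*3/11 = 746/11
Step 3: Multiply by 4: 746/11 * 4 = 2984/11
Final result = 2984/11

2984/11


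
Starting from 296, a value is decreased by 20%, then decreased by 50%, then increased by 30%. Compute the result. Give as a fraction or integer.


Start: 296
Step 1: decrease by 20% => multiply by 80/100
  296 * 80/100 = 1184/5
Step 2: decrease by 50% => multiply by 50/100
  1184/5 * 50/100 = 592/5
Step 3: increase by 30% => multiply by 130/100
  592/5 * 130/100 = 3848/25
Final value = 3848/25

3848/25


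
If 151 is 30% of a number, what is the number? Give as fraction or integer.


Given: 151 is 30% of the whole
Set up: 151 = 30/100 * whole
whole = 151 * 100 / 30
whole = 15100 / 30
whole = 1510/3

1510/3


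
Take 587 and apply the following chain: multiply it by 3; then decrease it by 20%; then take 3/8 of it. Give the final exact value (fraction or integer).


Start with 587.
Step 1: Multiply by 3: 587 * 3 = 1761
Step 2: Decrease by 20%: 1761 * 80/100 = 7044/5
Step 3: Take 3/8: 7044/5 * 3/8 = 5283/10
Final result = 5283/10

5283/10


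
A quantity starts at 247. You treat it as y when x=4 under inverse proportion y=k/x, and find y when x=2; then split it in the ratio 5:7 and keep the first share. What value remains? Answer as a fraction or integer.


Start with 247.
Step 1: Inverse prop: k = (247)*4; new y = k/2 = 247*4/2 = 494
Step 2: Split 5:7, first share = 494 * 5/12 = 1235/6
Final result = 1235/6

1235/6


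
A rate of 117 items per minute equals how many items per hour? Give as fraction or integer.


Converting from per minute to per hour
Rate = 117 items per minute
Multiply by 60: 117 * 60
= 7020 items per hour

7020


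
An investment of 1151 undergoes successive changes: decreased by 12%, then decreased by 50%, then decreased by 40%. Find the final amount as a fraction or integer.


Start: 1151
Step 1: decrease by 12% => multiply by 88/100
  1151 * 88/100 = 25322/25
Step 2: decrease by 50% => multiply by 50/100
  25322/25 * 50/100 = 12661/25
Step 3: decrease by 40% => multiply by 60/100
  12661/25 * 60/100 = 37983/125
Final value = 37983/125

37983/125


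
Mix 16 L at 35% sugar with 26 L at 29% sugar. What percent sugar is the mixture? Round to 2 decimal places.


Solute in mixture 1 = 35% of 16 L = 16*35/100 = 28/5 L
Solute in mixture 2 = 29% of 26 L = 26*29/100 = 377/50 L
Total solute = 28/5 + 377/50 = 657/50 L
Total volume = 16 + 26 = 42 L
Final concentration = 657/50/42 * 100 = 31.29%

31.29


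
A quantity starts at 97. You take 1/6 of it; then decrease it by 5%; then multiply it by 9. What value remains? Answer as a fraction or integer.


Start with 97.
Step 1: Take 1/6: 97 * 1/6 = 97/6
Step 2: Decrease by 5%: 97/6 * 95/100 = 1843/120
Step 3: Multiply by 9: 1843/120 * 9 = 5529/40
Final result = 5529/40

5529/40


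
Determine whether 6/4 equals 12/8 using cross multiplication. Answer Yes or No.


Cross multiply to check 6/4 = 12/8
Left cross product: 6 * 8 = 48
Right cross product: 4 * 12 = 48
48 = 48
Equal, so proportions match => Yes

Yes


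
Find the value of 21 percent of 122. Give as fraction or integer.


Compute 21% of 122
Convert percentage: 21% = 21/100
Multiply: 122 * 21/100
= 2562/100
= 1281/50

1281/50


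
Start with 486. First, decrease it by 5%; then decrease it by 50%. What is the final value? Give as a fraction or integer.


Start with 486.
Step 1: Decrease by 5%: 486 * 95/100 = 4617/10
Step 2: Decrease by 50%: 4617/10 * 50/100 = 4617/20
Final result = 4617/20

4617/20


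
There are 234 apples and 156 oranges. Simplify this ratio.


Find GCD(234, 156)
GCD = 78
Divide both by 78: 234/78 = 3, 156/78 = 2
Simplified ratio = 3:2

3:2


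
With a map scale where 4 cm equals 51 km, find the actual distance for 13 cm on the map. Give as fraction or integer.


Map scale: 4 cm = 51 km
Measured distance on map = 13 cm
Set up proportion: 13 * 51 / 4
= 663 / 4
= 663/4 km

663/4


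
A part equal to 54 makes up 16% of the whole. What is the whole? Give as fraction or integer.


Given: 54 is 16% of the whole
Set up: 54 = 16/100 * whole
whole = 54 * 100 / 16
whole = 5400 / 16
whole = 675/2

675/2


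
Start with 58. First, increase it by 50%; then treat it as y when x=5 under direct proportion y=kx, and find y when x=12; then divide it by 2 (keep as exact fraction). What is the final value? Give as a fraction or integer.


Start with 58.
Step 1: Increase by 50%: 58 * 150/100 = 87
Step 2: Direct prop: k = (87)/5; new y = k*12 = 87*12/5 = 1044/5
Step 3: Divide by 2: 1044/5 / 2 = 522/5
Final result = 522/5

522/5


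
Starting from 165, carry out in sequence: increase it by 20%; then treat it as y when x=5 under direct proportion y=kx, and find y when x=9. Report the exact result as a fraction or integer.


Start with 165.
Step 1: Increase by 20%: 165 * 120/100 = 198
Step 2: Direct prop: k = (198)/5; new y = k*9 = 198*9/5 = 1782/5
Final result = 1782/5

1782/5


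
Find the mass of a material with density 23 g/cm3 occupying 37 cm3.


Using mass = density * volume
Density = 23 g/cm3
Volume = 37 cm3
Mass = 23 * 37
= 851 g

851


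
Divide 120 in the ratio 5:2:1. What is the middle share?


Ratio = 5:2:1
Total parts = 5 + 2 + 1 = 8
Value per part = 120 / 8 = 15
First share = 5 * 15 = 75
Middle share = 2 * 15 = 30
Third share = 1 * 15 = 15

30


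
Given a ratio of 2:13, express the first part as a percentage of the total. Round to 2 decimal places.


Total parts = 2 + 13 = 15
First part fraction = 2/15
Percentage = (2/15) * 100
= 0.133333 * 100
= 13.33%

13.33


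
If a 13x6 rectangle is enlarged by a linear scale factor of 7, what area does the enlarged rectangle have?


Original dimensions: 13 x 6
Enlargement factor = 7
New width = 13 * 7 = 91
New height = 6 * 7 = 42
New area = 91 * 42 = 3822

3822


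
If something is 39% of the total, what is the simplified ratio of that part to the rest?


Part = 39%, Remainder = 61%
Ratio = 39:61
GCD(39, 61) = 1
Simplify: 39:61 = 39:61

39:61


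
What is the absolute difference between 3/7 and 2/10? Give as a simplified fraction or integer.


Simplify: 3/7 = 3/7 and 2/10 = 1/5
Find common denominator: LCD = 35
Convert: 15/35 and 7/35
Difference = |15 - 7|/35 = 8/35
Simplified = 8/35

8/35


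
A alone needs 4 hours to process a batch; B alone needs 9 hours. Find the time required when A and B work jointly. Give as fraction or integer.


Rate of A = 1/4 job per hour
Rate of B = 1/9 job per hour
Combined rate = 1/4 + 1/9
Find common denominator: (9 + 4)/(4*9) = 13/36
Combined rate = 13/36 job per hour
Time together = 1 / (13/36) = 36/13 hours

36/13


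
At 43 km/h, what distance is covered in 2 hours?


Using distance = speed * time
Speed = 43 km/h
Time = 2 hours
Distance = 43 * 2
= 86 km

86


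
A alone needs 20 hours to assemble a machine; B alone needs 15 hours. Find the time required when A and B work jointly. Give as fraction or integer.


Rate of A = 1/20 job per hour
Rate of B = 1/15 job per hour
Combined rate = 1/20 + 1/15
Find common denominator: (15 + 20)/(20*15) = 35/300
Combined rate = 7/60 job per hour
Time together = 1 / (7/60) = 60/7 hours

60/7


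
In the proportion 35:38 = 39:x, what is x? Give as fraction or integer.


Setting up: 35/38 = 39/x
Cross multiply: 35 * x = 38 * 39
35x = 1482
x = 1482/35
x = 1482/35

1482/35


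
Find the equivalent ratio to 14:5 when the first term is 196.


Original ratio: 14:5
First term target: 196
Scale factor = 196 / 14 = 14
Multiply second term: 5 * 14 = 70
Equivalent ratio = 196:70

196:70


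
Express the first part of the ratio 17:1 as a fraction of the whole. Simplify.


Total parts = 17 + 1 = 18
First part fraction = 17/18
Simplify: 17/18 = 17/18

17/18


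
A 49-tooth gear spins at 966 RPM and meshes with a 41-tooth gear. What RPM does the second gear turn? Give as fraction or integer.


Gear ratio: teeth_A * RPM_A = teeth_B * RPM_B
49 * 966 = 41 * RPM_B
47334 = 41 * RPM_B
RPM_B = 47334 / 41
RPM_B = 47334/41

47334/41


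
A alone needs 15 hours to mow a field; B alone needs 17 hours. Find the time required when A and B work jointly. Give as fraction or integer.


Rate of A = 1/15 job per hour
Rate of B = 1/17 job per hour
Combined rate = 1/15 + 1/17
Find common denominator: (17 + 15)/(15*17) = 32/255
Combined rate = 32/255 job per hour
Time together = 1 / (32/255) = 255/32 hours

255/32


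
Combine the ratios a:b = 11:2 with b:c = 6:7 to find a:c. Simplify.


Given a:b = 11:2 and b:c = 6:7
Make b consistent. Multiply first ratio by 6: a:b = 66:12
Multiply second ratio by 2: b:c = 12:14
Now b = 12 in both, so a:b:c = 66:12:14
Therefore a:c = 66:14
Simplify by GCD: a:c = 33:7

33:7


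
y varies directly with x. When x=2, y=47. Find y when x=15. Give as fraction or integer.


Direct proportion: y = kx
Find k: k = 47/2 = 47/2
Compute y at x=15: y = 47/2 * 15
y = 705/2

705/2


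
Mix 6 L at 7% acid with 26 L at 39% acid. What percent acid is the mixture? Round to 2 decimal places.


Solute in mixture 1 = 7% of 6 L = 6*7/100 = 21/50 L
Solute in mixture 2 = 39% of 26 L = 26*39/100 = 507/50 L
Total solute = 21/50 + 507/50 = 264/25 L
Total volume = 6 + 26 = 32 L
Final concentration = 264/25/32 * 100 = 33.00%

33.00


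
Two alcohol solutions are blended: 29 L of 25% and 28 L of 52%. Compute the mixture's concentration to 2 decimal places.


Solute in mixture 1 = 25% of 29 L = 29*25/100 = 29/4 L
Solute in mixture 2 = 52% of 28 L = 28*52/100 = 364/25 L
Total solute = 29/4 + 364/25 = 2181/100 L
Total volume = 29 + 28 = 57 L
Final concentration = 2181/100/57 * 100 = 38.26%

38.26


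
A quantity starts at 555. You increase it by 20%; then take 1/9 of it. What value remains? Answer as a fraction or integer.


Start with 555.
Step 1: Increase by 20%: 555 * 120/100 = 666
Step 2: Take 1/9: 666 * 1/9 = 74
Final result = 74

74


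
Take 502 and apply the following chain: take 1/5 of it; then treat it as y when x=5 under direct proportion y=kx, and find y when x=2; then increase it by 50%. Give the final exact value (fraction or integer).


Start with 502.
Step 1: Take 1/5: 502 * 1/5 = 502/5
Step 2: Direct prop: k = (502/5)/5; new y = k*2 = 502/5*2/5 = 1004/25
Step 3: Increase by 50%: 1004/25 * 150/100 = 1506/25
Final result = 1506/25

1506/25


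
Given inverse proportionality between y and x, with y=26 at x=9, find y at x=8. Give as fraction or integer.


Inverse proportion: y = k/x
Find k: k = 9 * 26 = 234
Compute y at x=8: y = 234/8
y = 117/4

117/4


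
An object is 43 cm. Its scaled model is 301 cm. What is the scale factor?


Original length = 43 cm
Scaled length = 301 cm
Scale factor = 301 / 43
= 7

7


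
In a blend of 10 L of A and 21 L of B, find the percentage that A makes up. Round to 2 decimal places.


Volume of A = 10 L
Volume of B = 21 L
Total volume = 10 + 21 = 31 L
Percentage of A = (10/31) * 100
= 32.26%

32.26


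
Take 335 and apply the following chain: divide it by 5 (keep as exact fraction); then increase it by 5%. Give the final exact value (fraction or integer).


Start with 335.
Step 1: Divide by 5: 335 / 5 = 67
Step 2: Increase by 5%: 67 * 105/100 = 1407/20
Final result = 1407/20

1407/20


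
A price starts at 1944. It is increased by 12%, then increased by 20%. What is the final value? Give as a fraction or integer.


Start: 1944
Step 1: increase by 12% => multiply by 112/100
  1944 * 112/100 = 54432/25
Step 2: increase by 20% => multiply by 120/100
  54432/25 * 120/100 = 326592/125
Final value = 326592/125

326592/125


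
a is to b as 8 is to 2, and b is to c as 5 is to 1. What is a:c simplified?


Given a:b = 8:2 and b:c = 5:1
Make b consistent. Multiply first ratio by 5: a:b = 40:10
Multiply second ratio by 2: b:c = 10:2
Now b = 10 in both, so a:b:c = 40:10:2
Therefore a:c = 40:2
Simplify by GCD: a:c = 20:1

20:1


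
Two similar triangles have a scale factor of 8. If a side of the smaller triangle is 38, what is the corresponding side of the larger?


Similar triangles have proportional sides
Scale factor = 8
Smaller side = 38
Corresponding larger side = 38 * 8
= 304

304


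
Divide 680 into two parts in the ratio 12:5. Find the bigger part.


Total parts = 12 + 5 = 17
Value per part = 680 / 17 = 40
First share = 12 * 40 = 480
Second share = 5 * 40 = 200
Larger share = 480

480


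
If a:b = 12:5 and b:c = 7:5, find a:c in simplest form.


Given a:b = 12:5 and b:c = 7:5
Make b consistent. Multiply first ratio by 7: a:b = 84:35
Multiply second ratio by 5: b:c = 35:25
Now b = 35 in both, so a:b:c = 84:35:25
Therefore a:c = 84:25
Simplify by GCD: a:c = 84:25

84:25


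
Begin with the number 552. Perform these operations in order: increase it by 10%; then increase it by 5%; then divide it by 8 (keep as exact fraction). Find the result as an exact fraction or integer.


Start with 552.
Step 1: Increase by 10%: 552 * 110/100 = 3036/5
Step 2: Increase by 5%: 3036/5 * 105/100 = 15939/25
Step 3: Divide by 8: 15939/25 / 8 = 15939/200
Final result = 15939/200

15939/200


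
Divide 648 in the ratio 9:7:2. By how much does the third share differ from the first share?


Total parts = 9 + 7 + 2 = 18
Value per part = 648 / 18 = 36
Shares: 9*36=324, 7*36=252, 2*36=72
Third share = 72, first share = 324
Difference = |72 - 324| = 252

252


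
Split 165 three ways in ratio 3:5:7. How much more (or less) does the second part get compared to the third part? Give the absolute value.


Total parts = 3 + 5 + 7 = 15
Value per part = 165 / 15 = 11
Shares: 3*11=33, 5*11=55, 7*11=77
Second share = 55, third share = 77
Difference = |55 - 77| = 22

22


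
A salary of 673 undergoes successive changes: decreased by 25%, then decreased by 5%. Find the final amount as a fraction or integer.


Start: 673
Step 1: decrease by 25% => multiply by 75/100
  673 * 75/100 = 2019/4
Step 2: decrease by 5% => multiply by 95/100
  2019/4 * 95/100 = 38361/80
Final value = 38361/80

38361/80


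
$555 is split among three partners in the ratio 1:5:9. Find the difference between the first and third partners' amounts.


Total parts = 1 + 5 + 9 = 15
Value per part = 555 / 15 = 37
Shares: 1*37=37, 5*37=185, 9*37=333
First share = 37, third share = 333
Difference = |37 - 333| = 296

296


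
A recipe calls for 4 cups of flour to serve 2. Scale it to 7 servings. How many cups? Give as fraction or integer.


Original: 4 cups for 2 servings
Target servings = 7
Scaling factor = 7/2
New amount = 4 * 7/2
= 28/2
= 14 cups

14


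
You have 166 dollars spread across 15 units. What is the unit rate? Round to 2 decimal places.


Total dollars = 166
Number of units = 15
Unit rate = 166 / 15
= 11.07 dollars per unit

11.07


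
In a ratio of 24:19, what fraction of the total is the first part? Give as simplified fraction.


Total parts = 24 + 19 = 43
First part fraction = 24/43
Simplify: 24/43 = 24/43

24/43


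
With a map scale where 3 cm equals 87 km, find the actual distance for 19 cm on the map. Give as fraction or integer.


Map scale: 3 cm = 87 km
Measured distance on map = 19 cm
Set up proportion: 19 * 87 / 3
= 1653 / 3
= 551 km

551


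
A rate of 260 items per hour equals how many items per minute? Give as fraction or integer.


Converting from per hour to per minute
Rate = 260 items per hour
Divide by 60: 260/60
= 13/3 items per minute

13/3


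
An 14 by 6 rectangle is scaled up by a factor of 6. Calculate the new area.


Original dimensions: 14 x 6
Enlargement factor = 6
New width = 14 * 6 = 84
New height = 6 * 6 = 36
New area = 84 * 36 = 3024

3024


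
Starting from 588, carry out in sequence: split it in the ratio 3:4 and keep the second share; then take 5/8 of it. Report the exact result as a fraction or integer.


Start with 588.
Step 1: Split 3:4, second share = 588 * 4/7 = 336
Step 2: Take 5/8: 336 * 5/8 = 210
Final result = 210

210


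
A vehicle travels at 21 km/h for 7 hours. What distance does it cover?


Using distance = speed * time
Speed = 21 km/h
Time = 7 hours
Distance = 21 * 7
= 147 km

147


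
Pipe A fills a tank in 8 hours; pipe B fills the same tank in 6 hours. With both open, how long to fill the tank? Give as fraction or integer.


Rate of A = 1/8 job per hour
Rate of B = 1/6 job per hour
Combined rate = 1/8 + 1/6
Find common denominator: (6 + 8)/(8*6) = 14/48
Combined rate = 7/24 job per hour
Time together = 1 / (7/24) = 24/7 hours

24/7


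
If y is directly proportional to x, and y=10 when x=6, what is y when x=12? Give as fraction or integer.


Direct proportion: y = kx
Find k: k = 10/6 = 5/3
Compute y at x=12: y = 5/3 * 12
y = 20

20


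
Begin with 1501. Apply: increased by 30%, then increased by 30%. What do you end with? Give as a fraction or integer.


Start: 1501
Step 1: increase by 30% => multiply by 130/100
  1501 * 130/100 = 19513/10
Step 2: increase by 30% => multiply by 130/100
  19513/10 * 130/100 = 253669/100
Final value = 253669/100

253669/100


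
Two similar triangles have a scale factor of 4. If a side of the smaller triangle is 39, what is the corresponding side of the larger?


Similar triangles have proportional sides
Scale factor = 4
Smaller side = 39
Corresponding larger side = 39 * 4
= 156

156


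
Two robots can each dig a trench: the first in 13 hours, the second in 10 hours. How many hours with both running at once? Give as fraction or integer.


Rate of A = 1/13 job per hour
Rate of B = 1/10 job per hour
Combined rate = 1/13 + 1/10
Find common denominator: (10 + 13)/(13*10) = 23/130
Combined rate = 23/130 job per hour
Time together = 1 / (23/130) = 130/23 hours

130/23


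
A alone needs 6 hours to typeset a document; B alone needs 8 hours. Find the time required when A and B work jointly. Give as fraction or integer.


Rate of A = 1/6 job per hour
Rate of B = 1/8 job per hour
Combined rate = 1/6 + 1/8
Find common denominator: (8 + 6)/(6*8) = 14/48
Combined rate = 7/24 job per hour
Time together = 1 / (7/24) = 24/7 hours

24/7


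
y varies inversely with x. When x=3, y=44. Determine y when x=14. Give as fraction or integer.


Inverse proportion: y = k/x
Find k: k = 3 * 44 = 132
Compute y at x=14: y = 132/14
y = 66/7

66/7


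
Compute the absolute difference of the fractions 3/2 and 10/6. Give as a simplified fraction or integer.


Simplify: 3/2 = 3/2 and 10/6 = 5/3
Find common denominator: LCD = 6
Convert: 9/6 and 10/6
Difference = |9 - 10|/6 = 1/6
Simplified = 1/6

1/6


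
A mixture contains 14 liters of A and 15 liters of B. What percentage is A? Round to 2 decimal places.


Volume of A = 14 L
Volume of B = 15 L
Total volume = 14 + 15 = 29 L
Percentage of A = (14/29) * 100
= 48.28%

48.28


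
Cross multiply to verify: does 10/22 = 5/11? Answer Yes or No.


Cross multiply to check 10/22 = 5/11
Left cross product: 10 * 11 = 110
Right cross product: 22 * 5 = 110
110 = 110
Equal, so proportions match => Yes

Yes


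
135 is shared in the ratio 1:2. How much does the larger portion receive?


Total parts = 1 + 2 = 3
Value per part = 135 / 3 = 45
First share = 1 * 45 = 45
Second share = 2 * 45 = 90
Larger share = 90

90


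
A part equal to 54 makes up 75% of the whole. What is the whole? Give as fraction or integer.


Given: 54 is 75% of the whole
Set up: 54 = 75/100 * whole
whole = 54 * 100 / 75
whole = 5400 / 75
whole = 72

72


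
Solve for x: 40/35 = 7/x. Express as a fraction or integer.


Setting up: 40/35 = 7/x
Cross multiply: 40 * x = 35 * 7
40x = 245
x = 245/40
x = 49/8

49/8


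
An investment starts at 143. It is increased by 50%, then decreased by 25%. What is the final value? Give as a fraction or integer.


Start: 143
Step 1: increase by 50% => multiply by 150/100
  143 * 150/100 = 429/2
Step 2: decrease by 25% => multiply by 75/100
  429/2 * 75/100 = 1287/8
Final value = 1287/8

1287/8


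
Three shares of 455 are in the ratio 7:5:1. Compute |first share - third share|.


Total parts = 7 + 5 + 1 = 13
Value per part = 455 / 13 = 35
Shares: 7*35=245, 5*35=175, 1*35=35
First share = 245, third share = 35
Difference = |245 - 35| = 210

210


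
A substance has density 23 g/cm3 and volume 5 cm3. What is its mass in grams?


Using mass = density * volume
Density = 23 g/cm3
Volume = 5 cm3
Mass = 23 * 5
= 115 g

115


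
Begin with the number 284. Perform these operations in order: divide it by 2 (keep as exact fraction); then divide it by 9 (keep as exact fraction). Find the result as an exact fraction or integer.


Start with 284.
Step 1: Divide by 2: 284 / 2 = 142
Step 2: Divide by 9: 142 / 9 = 142/9
Final result = 142/9

142/9


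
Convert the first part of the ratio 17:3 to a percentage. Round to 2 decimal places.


Total parts = 17 + 3 = 20
First part fraction = 17/20
Percentage = (17/20) * 100
= 0.85 * 100
= 85.00%

85.00


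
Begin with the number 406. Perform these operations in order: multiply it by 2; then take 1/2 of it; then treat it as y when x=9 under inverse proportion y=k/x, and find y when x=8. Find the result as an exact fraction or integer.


Start with 406.
Step 1: Multiply by 2: 406 * 2 = 812
Step 2: Take 1/2: 812 * 1/2 = 406
Step 3: Inverse prop: k = (406)*9; new y = k/8 = 406*9/8 = 1827/4
Final result = 1827/4

1827/4


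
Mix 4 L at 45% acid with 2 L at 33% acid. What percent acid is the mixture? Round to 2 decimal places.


Solute in mixture 1 = 45% of 4 L = 4*45/100 = 9/5 L
Solute in mixture 2 = 33% of 2 L = 2*33/100 = 33/50 L
Total solute = 9/5 + 33/50 = 123/50 L
Total volume = 4 + 2 = 6 L
Final concentration = 123/50/6 * 100 = 41.00%

41.00


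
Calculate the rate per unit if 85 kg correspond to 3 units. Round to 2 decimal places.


Total kg = 85
Number of units = 3
Unit rate = 85 / 3
= 28.33 kg per unit

28.33


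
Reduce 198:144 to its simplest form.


Find GCD(198, 144)
GCD = 18
Divide both by 18: 198/18 = 11, 144/18 = 8
Simplified ratio = 11:8

11:8


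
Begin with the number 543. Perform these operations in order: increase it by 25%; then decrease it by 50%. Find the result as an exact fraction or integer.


Start with 543.
Step 1: Increase by 25%: 543 * 125/100 = 2715/4
Step 2: Decrease by 50%: 2715/4 * 50/100 = 2715/8
Final result = 2715/8

2715/8


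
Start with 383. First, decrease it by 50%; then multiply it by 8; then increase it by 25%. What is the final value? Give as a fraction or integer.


Start with 383.
Step 1: Decrease by 50%: 383 * 50/100 = 383/2
Step 2: Multiply by 8: 383/2 * 8 = 1532
Step 3: Increase by 25%: 1532 * 125/100 = 1915
Final result = 1915

1915


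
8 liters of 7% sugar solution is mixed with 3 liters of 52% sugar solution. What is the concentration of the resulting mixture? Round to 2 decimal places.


Solute in mixture 1 = 7% of 8 L = 8*7/100 = 14/25 L
Solute in mixture 2 = 52% of 3 L = 3*52/100 = 39/25 L
Total solute = 14/25 + 39/25 = 53/25 L
Total volume = 8 + 3 = 11 L
Final concentration = 53/25/11 * 100 = 19.27%

19.27


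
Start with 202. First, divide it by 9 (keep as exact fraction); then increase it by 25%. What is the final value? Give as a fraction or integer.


Start with 202.
Step 1: Divide by 9: 202 / 9 = 202/9
Step 2: Increase by 25%: 202/9 * 125/100 = 505/18
Final result = 505/18

505/18


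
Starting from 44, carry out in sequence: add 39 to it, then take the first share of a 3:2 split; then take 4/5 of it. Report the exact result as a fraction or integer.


Start with 44.
Step 1: Add 39: 44+39=83; split 3:2 first = 83*3/5 = 249/5
Step 2: Take 4/5: 249/5 * 4/5 = 996/25
Final result = 996/25

996/25


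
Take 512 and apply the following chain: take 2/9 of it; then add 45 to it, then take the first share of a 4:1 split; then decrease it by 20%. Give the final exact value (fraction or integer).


Start with 512.
Step 1: Take 2/9: 512 * 2/9 = 1024/9
Step 2: Add 45: 1024/9+45=1429/9; split 4:1 first = 1429/9*4/5 = 5716/45
Step 3: Decrease by 20%: 5716/45 * 80/100 = 22864/225
Final result = 22864/225

22864/225


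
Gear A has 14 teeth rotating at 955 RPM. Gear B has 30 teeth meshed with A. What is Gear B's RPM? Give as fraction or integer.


Gear ratio: teeth_A * RPM_A = teeth_B * RPM_B
14 * 955 = 30 * RPM_B
13370 = 30 * RPM_B
RPM_B = 13370 / 30
RPM_B = 1337/3

1337/3


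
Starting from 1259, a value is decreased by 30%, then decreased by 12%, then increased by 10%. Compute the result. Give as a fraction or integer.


Start: 1259
Step 1: decrease by 30% => multiply by 70/100
  1259 * 70/100 = 8813/10
Step 2: decrease by 12% => multiply by 88/100
  8813/10 * 88/100 = 96943/125
Step 3: increase by 10% => multiply by 110/100
  96943/125 * 110/100 = 1066373/1250
Final value = 1066373/1250

1066373/1250


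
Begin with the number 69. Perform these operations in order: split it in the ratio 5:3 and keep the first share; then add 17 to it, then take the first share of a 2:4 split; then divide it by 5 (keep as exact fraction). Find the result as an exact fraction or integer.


Start with 69.
Step 1: Split 5:3, first share = 69 * 5/8 = 345/8
Step 2: Add 17: 345/8+17=481/8; split 2:4 first = 481/8*2/6 = 481/24
Step 3: Divide by 5: 481/24 / 5 = 481/120
Final result = 481/120

481/120


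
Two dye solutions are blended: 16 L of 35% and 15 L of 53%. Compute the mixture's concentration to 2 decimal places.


Solute in mixture 1 = 35% of 16 L = 16*35/100 = 28/5 L
Solute in mixture 2 = 53% of 15 L = 15*53/100 = 159/20 L
Total solute = 28/5 + 159/20 = 271/20 L
Total volume = 16 + 15 = 31 L
Final concentration = 271/20/31 * 100 = 43.71%

43.71


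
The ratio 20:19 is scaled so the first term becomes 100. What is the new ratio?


Original ratio: 20:19
First term target: 100
Scale factor = 100 / 20 = 5
Multiply second term: 19 * 5 = 95
Equivalent ratio = 100:95

100:95


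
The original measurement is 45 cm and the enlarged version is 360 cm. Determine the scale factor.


Original length = 45 cm
Scaled length = 360 cm
Scale factor = 360 / 45
= 8

8


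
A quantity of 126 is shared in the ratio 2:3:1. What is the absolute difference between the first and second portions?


Total parts = 2 + 3 + 1 = 6
Value per part = 126 / 6 = 21
Shares: 2*21=42, 3*21=63, 1*21=21
First share = 42, second share = 63
Difference = |42 - 63| = 21

21


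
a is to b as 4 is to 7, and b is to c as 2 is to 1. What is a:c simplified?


Given a:b = 4:7 and b:c = 2:1
Make b consistent. Multiply first ratio by 2: a:b = 8:14
Multiply second ratio by 7: b:c = 14:7
Now b = 14 in both, so a:b:c = 8:14:7
Therefore a:c = 8:7
Simplify by GCD: a:c = 8:7

8:7


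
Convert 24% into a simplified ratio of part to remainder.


Part = 24%, Remainder = 76%
Ratio = 24:76
GCD(24, 76) = 4
Simplify: 6:19 = 6:19

6:19


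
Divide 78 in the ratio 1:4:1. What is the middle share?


Ratio = 1:4:1
Total parts = 1 + 4 + 1 = 6
Value per part = 78 / 6 = 13
First share = 1 * 13 = 13
Middle share = 4 * 13 = 52
Third share = 1 * 13 = 13

52


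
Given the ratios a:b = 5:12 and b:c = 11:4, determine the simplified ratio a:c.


Given a:b = 5:12 and b:c = 11:4
Make b consistent. Multiply first ratio by 11: a:b = 55:132
Multiply second ratio by 12: b:c = 132:48
Now b = 132 in both, so a:b:c = 55:132:48
Therefore a:c = 55:48
Simplify by GCD: a:c = 55:48

55:48


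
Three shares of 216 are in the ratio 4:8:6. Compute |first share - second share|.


Total parts = 4 + 8 + 6 = 18
Value per part = 216 / 18 = 12
Shares: 4*12=48, 8*12=96, 6*12=72
First share = 48, second share = 96
Difference = |48 - 96| = 48

48


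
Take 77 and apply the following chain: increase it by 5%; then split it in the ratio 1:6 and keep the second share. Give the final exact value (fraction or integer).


Start with 77.
Step 1: Increase by 5%: 77 * 105/100 = 1617/20
Step 2: Split 1:6, second share = 1617/20 * 6/7 = 693/10
Final result = 693/10

693/10


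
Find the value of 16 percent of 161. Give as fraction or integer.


Compute 16% of 161
Convert percentage: 16% = 16/100
Multiply: 161 * 16/100
= 2576/100
= 644/25

644/25


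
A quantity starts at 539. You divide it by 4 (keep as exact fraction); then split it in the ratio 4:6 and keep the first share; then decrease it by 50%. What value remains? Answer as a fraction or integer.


Start with 539.
Step 1: Divide by 4: 539 / 4 = 539/4
Step 2: Split 4:6, first share = 539/4 * 4/10 = 539/10
Step 3: Decrease by 50%: 539/10 * 50/100 = 539/20
Final result = 539/20

539/20


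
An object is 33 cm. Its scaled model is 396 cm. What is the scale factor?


Original length = 33 cm
Scaled length = 396 cm
Scale factor = 396 / 33
= 12

12


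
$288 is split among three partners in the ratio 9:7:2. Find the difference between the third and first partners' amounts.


Total parts = 9 + 7 + 2 = 18
Value per part = 288 / 18 = 16
Shares: 9*16=144, 7*16=112, 2*16=32
Third share = 32, first share = 144
Difference = |32 - 144| = 112

112


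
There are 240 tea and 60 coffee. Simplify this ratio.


Find GCD(240, 60)
GCD = 60
Divide both by 60: 240/60 = 4, 60/60 = 1
Simplified ratio = 4:1

4:1


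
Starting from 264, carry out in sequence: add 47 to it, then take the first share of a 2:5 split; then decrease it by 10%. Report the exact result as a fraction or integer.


Start with 264.
Step 1: Add 47: 264+47=311; split 2:5 first = 311*2/7 = 622/7
Step 2: Decrease by 10%: 622/7 * 90/100 = 2799/35
Final result = 2799/35

2799/35


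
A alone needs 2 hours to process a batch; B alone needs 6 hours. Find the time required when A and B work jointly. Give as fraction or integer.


Rate of A = 1/2 job per hour
Rate of B = 1/6 job per hour
Combined rate = 1/2 + 1/6
Find common denominator: (6 + 2)/(2*6) = 8/12
Combined rate = 2/3 job per hour
Time together = 1 / (2/3) = 3/2 hours

3/2


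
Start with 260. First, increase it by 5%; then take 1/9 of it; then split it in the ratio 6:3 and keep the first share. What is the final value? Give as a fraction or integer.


Start with 260.
Step 1: Increase by 5%: 260 * 105/100 = 273
Step 2: Take 1/9: 273 * 1/9 = 91/3
Step 3: Split 6:3, first share = 91/3 * 6/9 = 182/9
Final result = 182/9

182/9


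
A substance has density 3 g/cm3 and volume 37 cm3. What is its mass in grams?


Using mass = density * volume
Density = 3 g/cm3
Volume = 37 cm3
Mass = 3 * 37
= 111 g

111


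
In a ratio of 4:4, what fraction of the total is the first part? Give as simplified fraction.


Total parts = 4 + 4 = 8
First part fraction = 4/8
Simplify: 4/8 = 1/2

1/2


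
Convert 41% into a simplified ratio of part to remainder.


Part = 41%, Remainder = 59%
Ratio = 41:59
GCD(41, 59) = 1
Simplify: 41:59 = 41:59

41:59


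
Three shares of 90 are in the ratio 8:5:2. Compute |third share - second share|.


Total parts = 8 + 5 + 2 = 15
Value per part = 90 / 15 = 6
Shares: 8*6=48, 5*6=30, 2*6=12
Third share = 12, second share = 30
Difference = |12 - 30| = 18

18


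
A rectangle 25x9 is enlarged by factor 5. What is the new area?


Original dimensions: 25 x 9
Enlargement factor = 5
New width = 25 * 5 = 125
New height = 9 * 5 = 45
New area = 125 * 45 = 5625

5625


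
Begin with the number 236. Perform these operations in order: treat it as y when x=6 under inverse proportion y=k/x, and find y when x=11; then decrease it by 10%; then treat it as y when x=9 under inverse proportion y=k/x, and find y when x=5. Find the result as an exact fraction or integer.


Start with 236.
Step 1: Inverse prop: k = (236)*6; new y = k/11 = 236*6/11 = 1416/11
Step 2: Decrease by 10%: 1416/11 * 90/100 = 6372/55
Step 3: Inverse prop: k = (6372/55)*9; new y = k/5 = 6372/55*9/5 = 57348/275
Final result = 57348/275

57348/275


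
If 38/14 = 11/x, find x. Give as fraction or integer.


Setting up: 38/14 = 11/x
Cross multiply: 38 * x = 14 * 11
38x = 154
x = 154/38
x = 77/19

77/19


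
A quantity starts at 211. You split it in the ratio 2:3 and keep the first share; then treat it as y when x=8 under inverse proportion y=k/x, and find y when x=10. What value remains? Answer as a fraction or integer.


Start with 211.
Step 1: Split 2:3, first share = 211 * 2/5 = 422/5
Step 2: Inverse prop: k = (422/5)*8; new y = k/10 = 422/5*8/10 = 1688/25
Final result = 1688/25

1688/25


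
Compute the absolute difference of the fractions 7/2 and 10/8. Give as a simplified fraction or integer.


Simplify: 7/2 = 7/2 and 10/8 = 5/4
Find common denominator: LCD = 4
Convert: 14/4 and 5/4
Difference = |14 - 5|/4 = 9/4
Simplified = 9/4

9/4


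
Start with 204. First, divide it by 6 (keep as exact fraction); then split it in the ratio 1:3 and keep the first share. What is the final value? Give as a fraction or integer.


Start with 204.
Step 1: Divide by 6: 204 / 6 = 34
Step 2: Split 1:3, first share = 34 * 1/4 = 17/2
Final result = 17/2

17/2


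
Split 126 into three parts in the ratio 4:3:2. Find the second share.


Ratio = 4:3:2
Total parts = 4 + 3 + 2 = 9
Value per part = 126 / 9 = 14
First share = 4 * 14 = 56
Middle share = 3 * 14 = 42
Third share = 2 * 14 = 28

42


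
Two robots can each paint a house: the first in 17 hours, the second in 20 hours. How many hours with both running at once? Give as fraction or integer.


Rate of A = 1/17 job per hour
Rate of B = 1/20 job per hour
Combined rate = 1/17 + 1/20
Find common denominator: (20 + 17)/(17*20) = 37/340
Combined rate = 37/340 job per hour
Time together = 1 / (37/340) = 340/37 hours

340/37


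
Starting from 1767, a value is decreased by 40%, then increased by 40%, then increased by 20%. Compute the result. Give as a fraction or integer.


Start: 1767
Step 1: decrease by 40% => multiply by 60/100
  1767 * 60/100 = 5301/5
Step 2: increase by 40% => multiply by 140/100
  5301/5 * 140/100 = 37107/25
Step 3: increase by 20% => multiply by 120/100
  37107/25 * 120/100 = 222642/125
Final value = 222642/125

222642/125


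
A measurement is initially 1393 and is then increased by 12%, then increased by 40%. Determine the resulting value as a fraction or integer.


Start: 1393
Step 1: increase by 12% => multiply by 112/100
  1393 * 112/100 = 39004/25
Step 2: increase by 40% => multiply by 140/100
  39004/25 * 140/100 = 273028/125
Final value = 273028/125

273028/125


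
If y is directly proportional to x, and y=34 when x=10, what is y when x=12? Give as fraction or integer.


Direct proportion: y = kx
Find k: k = 34/10 = 17/5
Compute y at x=12: y = 17/5 * 12
y = 204/5

204/5


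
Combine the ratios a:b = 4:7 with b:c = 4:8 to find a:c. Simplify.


Given a:b = 4:7 and b:c = 4:8
Make b consistent. Multiply first ratio by 4: a:b = 16:28
Multiply second ratio by 7: b:c = 28:56
Now b = 28 in both, so a:b:c = 16:28:56
Therefore a:c = 16:56
Simplify by GCD: a:c = 2:7

2:7


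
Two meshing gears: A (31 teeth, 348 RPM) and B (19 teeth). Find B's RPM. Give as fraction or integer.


Gear ratio: teeth_A * RPM_A = teeth_B * RPM_B
31 * 348 = 19 * RPM_B
10788 = 19 * RPM_B
RPM_B = 10788 / 19
RPM_B = 10788/19

10788/19


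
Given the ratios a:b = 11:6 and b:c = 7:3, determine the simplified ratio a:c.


Given a:b = 11:6 and b:c = 7:3
Make b consistent. Multiply first ratio by 7: a:b = 77:42
Multiply second ratio by 6: b:c = 42:18
Now b = 42 in both, so a:b:c = 77:42:18
Therefore a:c = 77:18
Simplify by GCD: a:c = 77:18

77:18


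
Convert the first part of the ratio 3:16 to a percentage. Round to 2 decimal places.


Total parts = 3 + 16 = 19
First part fraction = 3/19
Percentage = (3/19) * 100
= 0.157895 * 100
= 15.79%

15.79
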